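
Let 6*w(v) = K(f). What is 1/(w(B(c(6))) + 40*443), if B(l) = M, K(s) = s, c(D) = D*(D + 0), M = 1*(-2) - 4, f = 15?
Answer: 2/35445 ≈ 5.6425e-5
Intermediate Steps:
M = -6 (M = -2 - 4 = -6)
c(D) = D² (c(D) = D*D = D²)
B(l) = -6
w(v) = 5/2 (w(v) = (⅙)*15 = 5/2)
1/(w(B(c(6))) + 40*443) = 1/(5/2 + 40*443) = 1/(5/2 + 17720) = 1/(35445/2) = 2/35445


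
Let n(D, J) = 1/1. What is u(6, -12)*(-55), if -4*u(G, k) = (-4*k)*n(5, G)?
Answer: 660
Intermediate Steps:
n(D, J) = 1
u(G, k) = k (u(G, k) = -(-4*k)/4 = -(-1)*k = k)
u(6, -12)*(-55) = -12*(-55) = 660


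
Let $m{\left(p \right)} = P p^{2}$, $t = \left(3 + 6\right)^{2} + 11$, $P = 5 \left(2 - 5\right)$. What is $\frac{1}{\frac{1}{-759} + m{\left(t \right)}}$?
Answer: $- \frac{759}{96362641} \approx -7.8765 \cdot 10^{-6}$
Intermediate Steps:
$P = -15$ ($P = 5 \left(-3\right) = -15$)
$t = 92$ ($t = 9^{2} + 11 = 81 + 11 = 92$)
$m{\left(p \right)} = - 15 p^{2}$
$\frac{1}{\frac{1}{-759} + m{\left(t \right)}} = \frac{1}{\frac{1}{-759} - 15 \cdot 92^{2}} = \frac{1}{- \frac{1}{759} - 126960} = \frac{1}{- \frac{96362641}{759}} = - \frac{759}{96362641}$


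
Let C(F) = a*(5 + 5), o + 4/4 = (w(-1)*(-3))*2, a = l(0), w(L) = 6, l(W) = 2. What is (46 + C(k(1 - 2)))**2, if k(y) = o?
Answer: 4356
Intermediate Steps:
a = 2
o = -37 (o = -1 + (6*(-3))*2 = -1 - 18*2 = -1 - 36 = -37)
k(y) = -37
C(F) = 20 (C(F) = 2*(5 + 5) = 2*10 = 20)
(46 + C(k(1 - 2)))**2 = (46 + 20)**2 = 66**2 = 4356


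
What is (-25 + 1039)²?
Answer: 1028196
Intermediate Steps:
(-25 + 1039)² = 1014² = 1028196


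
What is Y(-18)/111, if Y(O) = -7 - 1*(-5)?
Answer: -2/111 ≈ -0.018018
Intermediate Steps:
Y(O) = -2 (Y(O) = -7 + 5 = -2)
Y(-18)/111 = -2/111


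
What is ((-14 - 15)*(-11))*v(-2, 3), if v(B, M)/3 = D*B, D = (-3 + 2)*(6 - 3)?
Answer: 5742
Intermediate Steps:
D = -3 (D = -1*3 = -3)
v(B, M) = -9*B (v(B, M) = 3*(-3*B) = -9*B)
((-14 - 15)*(-11))*v(-2, 3) = ((-14 - 15)*(-11))*(-9*(-2)) = -29*(-11)*18 = 319*18 = 5742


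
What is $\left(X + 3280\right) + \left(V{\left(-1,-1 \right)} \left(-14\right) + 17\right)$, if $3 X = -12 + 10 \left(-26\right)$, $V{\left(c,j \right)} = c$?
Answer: $\frac{9661}{3} \approx 3220.3$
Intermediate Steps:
$X = - \frac{272}{3}$ ($X = \frac{-12 + 10 \left(-26\right)}{3} = \frac{-12 - 260}{3} = \frac{1}{3} \left(-272\right) = - \frac{272}{3} \approx -90.667$)
$\left(X + 3280\right) + \left(V{\left(-1,-1 \right)} \left(-14\right) + 17\right) = \left(- \frac{272}{3} + 3280\right) + \left(\left(-1\right) \left(-14\right) + 17\right) = \frac{9568}{3} + \left(14 + 17\right) = \frac{9568}{3} + 31 = \frac{9661}{3}$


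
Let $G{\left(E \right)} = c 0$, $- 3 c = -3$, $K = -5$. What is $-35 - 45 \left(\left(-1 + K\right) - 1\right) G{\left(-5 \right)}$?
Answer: $-35$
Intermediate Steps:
$c = 1$ ($c = \left(- \frac{1}{3}\right) \left(-3\right) = 1$)
$G{\left(E \right)} = 0$ ($G{\left(E \right)} = 1 \cdot 0 = 0$)
$-35 - 45 \left(\left(-1 + K\right) - 1\right) G{\left(-5 \right)} = -35 - 45 \left(\left(-1 - 5\right) - 1\right) 0 = -35 - 45 \left(-6 - 1\right) 0 = -35 - 45 \left(\left(-7\right) 0\right) = -35 - 0 = -35 + 0 = -35$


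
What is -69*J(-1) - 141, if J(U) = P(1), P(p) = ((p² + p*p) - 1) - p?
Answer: -141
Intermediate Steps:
P(p) = -1 - p + 2*p² (P(p) = ((p² + p²) - 1) - p = (2*p² - 1) - p = (-1 + 2*p²) - p = -1 - p + 2*p²)
J(U) = 0 (J(U) = -1 - 1*1 + 2*1² = -1 - 1 + 2*1 = -1 - 1 + 2 = 0)
-69*J(-1) - 141 = -69*0 - 141 = 0 - 141 = -141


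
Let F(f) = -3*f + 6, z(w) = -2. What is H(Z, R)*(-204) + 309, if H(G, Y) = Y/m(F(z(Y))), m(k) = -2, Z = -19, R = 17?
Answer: 2043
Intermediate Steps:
F(f) = 6 - 3*f
H(G, Y) = -Y/2 (H(G, Y) = Y/(-2) = Y*(-½) = -Y/2)
H(Z, R)*(-204) + 309 = -½*17*(-204) + 309 = -17/2*(-204) + 309 = 1734 + 309 = 2043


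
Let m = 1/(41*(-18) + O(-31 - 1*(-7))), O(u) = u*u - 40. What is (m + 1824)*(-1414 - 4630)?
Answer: -1113446834/101 ≈ -1.1024e+7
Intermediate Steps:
O(u) = -40 + u**2 (O(u) = u**2 - 40 = -40 + u**2)
m = -1/202 (m = 1/(41*(-18) + (-40 + (-31 - 1*(-7))**2)) = 1/(-738 + (-40 + (-31 + 7)**2)) = 1/(-738 + (-40 + (-24)**2)) = 1/(-738 + (-40 + 576)) = 1/(-738 + 536) = 1/(-202) = -1/202 ≈ -0.0049505)
(m + 1824)*(-1414 - 4630) = (-1/202 + 1824)*(-1414 - 4630) = (368447/202)*(-6044) = -1113446834/101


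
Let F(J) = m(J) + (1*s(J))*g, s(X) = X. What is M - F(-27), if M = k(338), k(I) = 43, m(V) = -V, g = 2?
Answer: 70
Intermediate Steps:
M = 43
F(J) = J (F(J) = -J + (1*J)*2 = -J + J*2 = -J + 2*J = J)
M - F(-27) = 43 - 1*(-27) = 43 + 27 = 70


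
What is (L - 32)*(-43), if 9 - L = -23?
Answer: 0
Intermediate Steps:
L = 32 (L = 9 - 1*(-23) = 9 + 23 = 32)
(L - 32)*(-43) = (32 - 32)*(-43) = 0*(-43) = 0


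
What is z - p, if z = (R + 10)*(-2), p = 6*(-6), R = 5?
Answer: 6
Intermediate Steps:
p = -36
z = -30 (z = (5 + 10)*(-2) = 15*(-2) = -30)
z - p = -30 - 1*(-36) = -30 + 36 = 6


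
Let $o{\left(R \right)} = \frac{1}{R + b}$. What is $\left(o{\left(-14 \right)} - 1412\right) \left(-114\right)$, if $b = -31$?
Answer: $\frac{2414558}{15} \approx 1.6097 \cdot 10^{5}$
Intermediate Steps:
$o{\left(R \right)} = \frac{1}{-31 + R}$ ($o{\left(R \right)} = \frac{1}{R - 31} = \frac{1}{-31 + R}$)
$\left(o{\left(-14 \right)} - 1412\right) \left(-114\right) = \left(\frac{1}{-31 - 14} - 1412\right) \left(-114\right) = \left(\frac{1}{-45} - 1412\right) \left(-114\right) = \left(- \frac{1}{45} - 1412\right) \left(-114\right) = \left(- \frac{63541}{45}\right) \left(-114\right) = \frac{2414558}{15}$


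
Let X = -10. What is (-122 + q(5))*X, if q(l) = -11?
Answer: 1330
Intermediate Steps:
(-122 + q(5))*X = (-122 - 11)*(-10) = -133*(-10) = 1330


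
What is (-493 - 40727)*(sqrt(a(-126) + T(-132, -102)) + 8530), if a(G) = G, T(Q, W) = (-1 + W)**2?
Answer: -351606600 - 41220*sqrt(10483) ≈ -3.5583e+8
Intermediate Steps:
(-493 - 40727)*(sqrt(a(-126) + T(-132, -102)) + 8530) = (-493 - 40727)*(sqrt(-126 + (-1 - 102)**2) + 8530) = -41220*(sqrt(-126 + (-103)**2) + 8530) = -41220*(sqrt(-126 + 10609) + 8530) = -41220*(sqrt(10483) + 8530) = -41220*(8530 + sqrt(10483)) = -351606600 - 41220*sqrt(10483)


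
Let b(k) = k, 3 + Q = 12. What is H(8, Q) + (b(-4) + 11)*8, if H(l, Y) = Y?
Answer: 65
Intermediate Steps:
Q = 9 (Q = -3 + 12 = 9)
H(8, Q) + (b(-4) + 11)*8 = 9 + (-4 + 11)*8 = 9 + 7*8 = 9 + 56 = 65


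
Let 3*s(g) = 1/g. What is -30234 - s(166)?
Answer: -15056533/498 ≈ -30234.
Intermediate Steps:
s(g) = 1/(3*g)
-30234 - s(166) = -30234 - 1/(3*166) = -30234 - 1*1/498 = -30234 - 1/498 = -15056533/498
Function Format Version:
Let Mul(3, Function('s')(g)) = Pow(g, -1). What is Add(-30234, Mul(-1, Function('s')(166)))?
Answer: Rational(-15056533, 498) ≈ -30234.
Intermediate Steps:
Function('s')(g) = Mul(Rational(1, 3), Pow(g, -1))
Add(-30234, Mul(-1, Function('s')(166))) = Add(-30234, Mul(-1, Mul(Rational(1, 3), Pow(166, -1)))) = Add(-30234, Mul(-1, Mul(Rational(1, 3), Rational(1, 166)))) = Add(-30234, Mul(-1, Rational(1, 498))) = Add(-30234, Rational(-1, 498)) = Rational(-15056533, 498)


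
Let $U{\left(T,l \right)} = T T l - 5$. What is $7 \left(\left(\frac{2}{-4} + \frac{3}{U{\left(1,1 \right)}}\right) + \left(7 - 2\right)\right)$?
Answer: $\frac{105}{4} \approx 26.25$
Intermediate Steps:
$U{\left(T,l \right)} = -5 + l T^{2}$ ($U{\left(T,l \right)} = T^{2} l - 5 = l T^{2} - 5 = -5 + l T^{2}$)
$7 \left(\left(\frac{2}{-4} + \frac{3}{U{\left(1,1 \right)}}\right) + \left(7 - 2\right)\right) = 7 \left(\left(\frac{2}{-4} + \frac{3}{-5 + 1 \cdot 1^{2}}\right) + \left(7 - 2\right)\right) = 7 \left(\left(2 \left(- \frac{1}{4}\right) + \frac{3}{-5 + 1 \cdot 1}\right) + 5\right) = 7 \left(\left(- \frac{1}{2} + \frac{3}{-5 + 1}\right) + 5\right) = 7 \left(\left(- \frac{1}{2} + \frac{3}{-4}\right) + 5\right) = 7 \left(\left(- \frac{1}{2} + 3 \left(- \frac{1}{4}\right)\right) + 5\right) = 7 \left(\left(- \frac{1}{2} - \frac{3}{4}\right) + 5\right) = 7 \left(- \frac{5}{4} + 5\right) = 7 \cdot \frac{15}{4} = \frac{105}{4}$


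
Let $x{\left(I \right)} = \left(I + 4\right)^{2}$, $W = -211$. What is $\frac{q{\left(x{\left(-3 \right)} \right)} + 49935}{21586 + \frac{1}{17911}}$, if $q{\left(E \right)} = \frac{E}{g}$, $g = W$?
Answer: $\frac{188715382724}{81578264717} \approx 2.3133$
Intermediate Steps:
$x{\left(I \right)} = \left(4 + I\right)^{2}$
$g = -211$
$q{\left(E \right)} = - \frac{E}{211}$ ($q{\left(E \right)} = \frac{E}{-211} = E \left(- \frac{1}{211}\right) = - \frac{E}{211}$)
$\frac{q{\left(x{\left(-3 \right)} \right)} + 49935}{21586 + \frac{1}{17911}} = \frac{- \frac{\left(4 - 3\right)^{2}}{211} + 49935}{21586 + \frac{1}{17911}} = \frac{- \frac{1^{2}}{211} + 49935}{21586 + \frac{1}{17911}} = \frac{\left(- \frac{1}{211}\right) 1 + 49935}{\frac{386626847}{17911}} = \left(- \frac{1}{211} + 49935\right) \frac{17911}{386626847} = \frac{10536284}{211} \cdot \frac{17911}{386626847} = \frac{188715382724}{81578264717}$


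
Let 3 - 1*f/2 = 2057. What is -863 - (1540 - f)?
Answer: -6511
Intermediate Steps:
f = -4108 (f = 6 - 2*2057 = 6 - 4114 = -4108)
-863 - (1540 - f) = -863 - (1540 - 1*(-4108)) = -863 - (1540 + 4108) = -863 - 1*5648 = -863 - 5648 = -6511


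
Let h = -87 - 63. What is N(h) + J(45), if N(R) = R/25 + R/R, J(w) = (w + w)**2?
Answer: 8095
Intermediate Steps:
h = -150
J(w) = 4*w**2 (J(w) = (2*w)**2 = 4*w**2)
N(R) = 1 + R/25 (N(R) = R*(1/25) + 1 = R/25 + 1 = 1 + R/25)
N(h) + J(45) = (1 + (1/25)*(-150)) + 4*45**2 = (1 - 6) + 4*2025 = -5 + 8100 = 8095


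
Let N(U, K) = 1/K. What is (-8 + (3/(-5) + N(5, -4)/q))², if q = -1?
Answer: 27889/400 ≈ 69.723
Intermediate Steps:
(-8 + (3/(-5) + N(5, -4)/q))² = (-8 + (3/(-5) + 1/(-4*(-1))))² = (-8 + (3*(-⅕) - ¼*(-1)))² = (-8 + (-⅗ + ¼))² = (-8 - 7/20)² = (-167/20)² = 27889/400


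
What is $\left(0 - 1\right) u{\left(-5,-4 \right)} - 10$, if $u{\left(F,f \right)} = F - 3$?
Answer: $-2$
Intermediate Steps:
$u{\left(F,f \right)} = -3 + F$
$\left(0 - 1\right) u{\left(-5,-4 \right)} - 10 = \left(0 - 1\right) \left(-3 - 5\right) - 10 = \left(-1\right) \left(-8\right) - 10 = 8 - 10 = -2$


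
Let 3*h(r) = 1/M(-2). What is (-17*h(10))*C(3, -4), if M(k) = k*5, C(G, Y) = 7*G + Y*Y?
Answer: 629/30 ≈ 20.967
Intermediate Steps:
C(G, Y) = Y² + 7*G (C(G, Y) = 7*G + Y² = Y² + 7*G)
M(k) = 5*k
h(r) = -1/30 (h(r) = 1/(3*((5*(-2)))) = (⅓)/(-10) = (⅓)*(-⅒) = -1/30)
(-17*h(10))*C(3, -4) = (-17*(-1/30))*((-4)² + 7*3) = 17*(16 + 21)/30 = (17/30)*37 = 629/30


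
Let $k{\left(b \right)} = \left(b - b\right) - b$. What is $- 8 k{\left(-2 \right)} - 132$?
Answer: $-148$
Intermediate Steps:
$k{\left(b \right)} = - b$ ($k{\left(b \right)} = 0 - b = - b$)
$- 8 k{\left(-2 \right)} - 132 = - 8 \left(\left(-1\right) \left(-2\right)\right) - 132 = \left(-8\right) 2 - 132 = -16 - 132 = -148$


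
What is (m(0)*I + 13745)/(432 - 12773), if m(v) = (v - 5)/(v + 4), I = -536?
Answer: -14415/12341 ≈ -1.1681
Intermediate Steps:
m(v) = (-5 + v)/(4 + v)
(m(0)*I + 13745)/(432 - 12773) = (((-5 + 0)/(4 + 0))*(-536) + 13745)/(432 - 12773) = ((-5/4)*(-536) + 13745)/(-12341) = (((¼)*(-5))*(-536) + 13745)*(-1/12341) = (-5/4*(-536) + 13745)*(-1/12341) = (670 + 13745)*(-1/12341) = 14415*(-1/12341) = -14415/12341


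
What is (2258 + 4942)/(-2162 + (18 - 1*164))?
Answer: -1800/577 ≈ -3.1196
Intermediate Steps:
(2258 + 4942)/(-2162 + (18 - 1*164)) = 7200/(-2162 + (18 - 164)) = 7200/(-2162 - 146) = 7200/(-2308) = 7200*(-1/2308) = -1800/577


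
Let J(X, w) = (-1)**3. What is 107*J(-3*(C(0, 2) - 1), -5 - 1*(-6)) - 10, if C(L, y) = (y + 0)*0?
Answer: -117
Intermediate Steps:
C(L, y) = 0 (C(L, y) = y*0 = 0)
J(X, w) = -1
107*J(-3*(C(0, 2) - 1), -5 - 1*(-6)) - 10 = 107*(-1) - 10 = -107 - 10 = -117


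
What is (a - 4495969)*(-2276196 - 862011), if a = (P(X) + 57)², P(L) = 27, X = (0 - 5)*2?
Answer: 14087138198991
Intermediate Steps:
X = -10 (X = -5*2 = -10)
a = 7056 (a = (27 + 57)² = 84² = 7056)
(a - 4495969)*(-2276196 - 862011) = (7056 - 4495969)*(-2276196 - 862011) = -4488913*(-3138207) = 14087138198991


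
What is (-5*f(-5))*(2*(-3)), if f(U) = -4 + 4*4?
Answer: 360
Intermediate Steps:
f(U) = 12 (f(U) = -4 + 16 = 12)
(-5*f(-5))*(2*(-3)) = (-5*12)*(2*(-3)) = -60*(-6) = 360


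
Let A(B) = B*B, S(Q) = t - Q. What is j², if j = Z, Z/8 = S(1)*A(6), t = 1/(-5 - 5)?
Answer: 2509056/25 ≈ 1.0036e+5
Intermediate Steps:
t = -⅒ (t = 1/(-10) = -⅒ ≈ -0.10000)
S(Q) = -⅒ - Q
A(B) = B²
Z = -1584/5 (Z = 8*((-⅒ - 1*1)*6²) = 8*((-⅒ - 1)*36) = 8*(-11/10*36) = 8*(-198/5) = -1584/5 ≈ -316.80)
j = -1584/5 ≈ -316.80
j² = (-1584/5)² = 2509056/25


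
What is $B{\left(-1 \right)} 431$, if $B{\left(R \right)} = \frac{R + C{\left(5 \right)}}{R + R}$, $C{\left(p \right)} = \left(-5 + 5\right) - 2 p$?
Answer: $\frac{4741}{2} \approx 2370.5$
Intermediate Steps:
$C{\left(p \right)} = - 2 p$ ($C{\left(p \right)} = 0 - 2 p = - 2 p$)
$B{\left(R \right)} = \frac{-10 + R}{2 R}$ ($B{\left(R \right)} = \frac{R - 10}{R + R} = \frac{R - 10}{2 R} = \left(-10 + R\right) \frac{1}{2 R} = \frac{-10 + R}{2 R}$)
$B{\left(-1 \right)} 431 = \frac{-10 - 1}{2 \left(-1\right)} 431 = \frac{1}{2} \left(-1\right) \left(-11\right) 431 = \frac{11}{2} \cdot 431 = \frac{4741}{2}$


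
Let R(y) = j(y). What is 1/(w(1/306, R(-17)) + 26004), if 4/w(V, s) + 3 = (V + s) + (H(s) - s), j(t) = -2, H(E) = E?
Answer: 1529/39758892 ≈ 3.8457e-5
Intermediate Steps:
R(y) = -2
w(V, s) = 4/(-3 + V + s) (w(V, s) = 4/(-3 + ((V + s) + (s - s))) = 4/(-3 + ((V + s) + 0)) = 4/(-3 + (V + s)) = 4/(-3 + V + s))
1/(w(1/306, R(-17)) + 26004) = 1/(4/(-3 + 1/306 - 2) + 26004) = 1/(4/(-1529/306) + 26004) = 1/(4*(-306/1529) + 26004) = 1/(-1224/1529 + 26004) = 1/(39758892/1529) = 1529/39758892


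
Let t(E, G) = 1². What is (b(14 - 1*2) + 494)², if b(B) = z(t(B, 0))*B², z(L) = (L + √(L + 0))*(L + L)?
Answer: 1144900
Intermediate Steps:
t(E, G) = 1
z(L) = 2*L*(L + √L) (z(L) = (L + √L)*(2*L) = 2*L*(L + √L))
b(B) = 4*B² (b(B) = (2*1² + 2*1^(3/2))*B² = (2*1 + 2*1)*B² = (2 + 2)*B² = 4*B²)
(b(14 - 1*2) + 494)² = (4*(14 - 1*2)² + 494)² = (4*(14 - 2)² + 494)² = (4*12² + 494)² = (4*144 + 494)² = (576 + 494)² = 1070² = 1144900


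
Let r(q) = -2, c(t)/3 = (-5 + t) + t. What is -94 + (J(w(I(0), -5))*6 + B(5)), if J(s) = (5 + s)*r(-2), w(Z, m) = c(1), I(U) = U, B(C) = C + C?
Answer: -36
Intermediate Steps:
B(C) = 2*C
c(t) = -15 + 6*t (c(t) = 3*((-5 + t) + t) = 3*(-5 + 2*t) = -15 + 6*t)
w(Z, m) = -9 (w(Z, m) = -15 + 6*1 = -15 + 6 = -9)
J(s) = -10 - 2*s (J(s) = (5 + s)*(-2) = -10 - 2*s)
-94 + (J(w(I(0), -5))*6 + B(5)) = -94 + ((-10 - 2*(-9))*6 + 2*5) = -94 + ((-10 + 18)*6 + 10) = -94 + (8*6 + 10) = -94 + (48 + 10) = -94 + 58 = -36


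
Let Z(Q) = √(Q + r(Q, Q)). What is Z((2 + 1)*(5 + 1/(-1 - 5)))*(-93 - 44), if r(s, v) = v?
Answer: -137*√29 ≈ -737.77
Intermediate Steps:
Z(Q) = √2*√Q (Z(Q) = √(Q + Q) = √(2*Q) = √2*√Q)
Z((2 + 1)*(5 + 1/(-1 - 5)))*(-93 - 44) = (√2*√((2 + 1)*(5 + 1/(-1 - 5))))*(-93 - 44) = (√2*√(3*(5 + 1/(-6))))*(-137) = (√2*√(3*(5 - ⅙)))*(-137) = (√2*√(3*(29/6)))*(-137) = (√2*√(29/2))*(-137) = (√2*(√58/2))*(-137) = √29*(-137) = -137*√29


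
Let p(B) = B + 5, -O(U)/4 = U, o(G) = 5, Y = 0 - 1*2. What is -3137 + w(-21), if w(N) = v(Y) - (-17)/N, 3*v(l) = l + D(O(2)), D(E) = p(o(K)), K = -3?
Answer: -21946/7 ≈ -3135.1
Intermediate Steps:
Y = -2 (Y = 0 - 2 = -2)
O(U) = -4*U
p(B) = 5 + B
D(E) = 10 (D(E) = 5 + 5 = 10)
v(l) = 10/3 + l/3 (v(l) = (l + 10)/3 = (10 + l)/3 = 10/3 + l/3)
w(N) = 8/3 + 17/N (w(N) = (10/3 + (⅓)*(-2)) - (-17)/N = (10/3 - ⅔) + 17/N = 8/3 + 17/N)
-3137 + w(-21) = -3137 + (8/3 + 17/(-21)) = -3137 + (8/3 + 17*(-1/21)) = -3137 + (8/3 - 17/21) = -3137 + 13/7 = -21946/7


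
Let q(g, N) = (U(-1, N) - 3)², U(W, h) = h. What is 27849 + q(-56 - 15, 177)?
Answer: 58125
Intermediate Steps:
q(g, N) = (-3 + N)² (q(g, N) = (N - 3)² = (-3 + N)²)
27849 + q(-56 - 15, 177) = 27849 + (-3 + 177)² = 27849 + 174² = 27849 + 30276 = 58125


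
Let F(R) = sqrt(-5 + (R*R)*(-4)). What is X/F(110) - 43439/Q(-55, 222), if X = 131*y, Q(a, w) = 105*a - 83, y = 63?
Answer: 43439/5858 - 393*I*sqrt(48405)/2305 ≈ 7.4153 - 37.512*I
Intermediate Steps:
Q(a, w) = -83 + 105*a
F(R) = sqrt(-5 - 4*R**2) (F(R) = sqrt(-5 + R**2*(-4)) = sqrt(-5 - 4*R**2))
X = 8253 (X = 131*63 = 8253)
X/F(110) - 43439/Q(-55, 222) = 8253/(sqrt(-5 - 4*110**2)) - 43439/(-83 + 105*(-55)) = 8253/(sqrt(-5 - 4*12100)) - 43439/(-83 - 5775) = 8253/(sqrt(-5 - 48400)) - 43439/(-5858) = 8253/(sqrt(-48405)) - 43439*(-1/5858) = 8253/((I*sqrt(48405))) + 43439/5858 = 8253*(-I*sqrt(48405)/48405) + 43439/5858 = -393*I*sqrt(48405)/2305 + 43439/5858 = 43439/5858 - 393*I*sqrt(48405)/2305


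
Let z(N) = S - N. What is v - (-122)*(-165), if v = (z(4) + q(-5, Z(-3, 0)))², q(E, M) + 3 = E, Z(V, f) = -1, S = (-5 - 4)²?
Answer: -15369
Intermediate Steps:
S = 81 (S = (-9)² = 81)
q(E, M) = -3 + E
z(N) = 81 - N
v = 4761 (v = ((81 - 1*4) + (-3 - 5))² = ((81 - 4) - 8)² = (77 - 8)² = 69² = 4761)
v - (-122)*(-165) = 4761 - (-122)*(-165) = 4761 - 1*20130 = 4761 - 20130 = -15369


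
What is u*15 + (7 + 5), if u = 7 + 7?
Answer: 222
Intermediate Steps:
u = 14
u*15 + (7 + 5) = 14*15 + (7 + 5) = 210 + 12 = 222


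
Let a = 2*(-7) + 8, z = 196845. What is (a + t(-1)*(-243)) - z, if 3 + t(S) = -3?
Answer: -195393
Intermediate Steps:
t(S) = -6 (t(S) = -3 - 3 = -6)
a = -6 (a = -14 + 8 = -6)
(a + t(-1)*(-243)) - z = (-6 - 6*(-243)) - 1*196845 = (-6 + 1458) - 196845 = 1452 - 196845 = -195393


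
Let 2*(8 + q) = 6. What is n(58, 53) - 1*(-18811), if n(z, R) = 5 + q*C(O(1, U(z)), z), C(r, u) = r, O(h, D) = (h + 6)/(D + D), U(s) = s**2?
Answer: 126594013/6728 ≈ 18816.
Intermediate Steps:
O(h, D) = (6 + h)/(2*D) (O(h, D) = (6 + h)/((2*D)) = (6 + h)*(1/(2*D)) = (6 + h)/(2*D))
q = -5 (q = -8 + (1/2)*6 = -8 + 3 = -5)
n(z, R) = 5 - 35/(2*z**2) (n(z, R) = 5 - 5*(6 + 1)/(2*(z**2)) = 5 - 5*7/(2*z**2) = 5 - 35/(2*z**2))
n(58, 53) - 1*(-18811) = (5 - 35/2/58**2) - 1*(-18811) = (5 - 35/2*1/3364) + 18811 = (5 - 35/6728) + 18811 = 33605/6728 + 18811 = 126594013/6728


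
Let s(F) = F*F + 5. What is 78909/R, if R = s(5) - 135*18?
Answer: -26303/800 ≈ -32.879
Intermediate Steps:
s(F) = 5 + F² (s(F) = F² + 5 = 5 + F²)
R = -2400 (R = (5 + 5²) - 135*18 = (5 + 25) - 2430 = 30 - 2430 = -2400)
78909/R = 78909/(-2400) = 78909*(-1/2400) = -26303/800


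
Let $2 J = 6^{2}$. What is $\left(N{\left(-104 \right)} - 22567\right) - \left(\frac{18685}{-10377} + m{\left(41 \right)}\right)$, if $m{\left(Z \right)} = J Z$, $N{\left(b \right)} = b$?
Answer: $- \frac{242896508}{10377} \approx -23407.0$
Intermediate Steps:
$J = 18$ ($J = \frac{6^{2}}{2} = \frac{1}{2} \cdot 36 = 18$)
$m{\left(Z \right)} = 18 Z$
$\left(N{\left(-104 \right)} - 22567\right) - \left(\frac{18685}{-10377} + m{\left(41 \right)}\right) = \left(-104 - 22567\right) - \left(\frac{18685}{-10377} + 18 \cdot 41\right) = -22671 - \left(18685 \left(- \frac{1}{10377}\right) + 738\right) = -22671 - \left(- \frac{18685}{10377} + 738\right) = -22671 - \frac{7639541}{10377} = - \frac{242896508}{10377}$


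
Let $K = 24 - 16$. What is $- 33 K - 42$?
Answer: $-306$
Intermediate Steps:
$K = 8$ ($K = 24 - 16 = 8$)
$- 33 K - 42 = \left(-33\right) 8 - 42 = -264 - 42 = -306$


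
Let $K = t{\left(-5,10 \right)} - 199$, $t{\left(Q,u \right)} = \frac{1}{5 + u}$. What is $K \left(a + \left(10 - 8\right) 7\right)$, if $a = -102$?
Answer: $\frac{262592}{15} \approx 17506.0$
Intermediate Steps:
$K = - \frac{2984}{15}$ ($K = \frac{1}{5 + 10} - 199 = \frac{1}{15} - 199 = - \frac{2984}{15} \approx -198.93$)
$K \left(a + \left(10 - 8\right) 7\right) = - \frac{2984 \left(-102 + \left(10 - 8\right) 7\right)}{15} = - \frac{2984 \left(-102 + 2 \cdot 7\right)}{15} = - \frac{2984 \left(-102 + 14\right)}{15} = \left(- \frac{2984}{15}\right) \left(-88\right) = \frac{262592}{15}$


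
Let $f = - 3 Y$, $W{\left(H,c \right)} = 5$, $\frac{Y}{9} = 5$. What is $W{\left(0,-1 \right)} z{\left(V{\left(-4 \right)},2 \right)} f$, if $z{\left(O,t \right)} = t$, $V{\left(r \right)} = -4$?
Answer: $-1350$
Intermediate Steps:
$Y = 45$ ($Y = 9 \cdot 5 = 45$)
$f = -135$ ($f = \left(-3\right) 45 = -135$)
$W{\left(0,-1 \right)} z{\left(V{\left(-4 \right)},2 \right)} f = 5 \cdot 2 \left(-135\right) = 10 \left(-135\right) = -1350$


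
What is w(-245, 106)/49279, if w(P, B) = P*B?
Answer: -25970/49279 ≈ -0.52700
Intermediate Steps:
w(P, B) = B*P
w(-245, 106)/49279 = (106*(-245))/49279 = -25970*1/49279 = -25970/49279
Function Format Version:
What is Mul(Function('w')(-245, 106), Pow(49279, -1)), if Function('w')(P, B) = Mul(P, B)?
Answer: Rational(-25970, 49279) ≈ -0.52700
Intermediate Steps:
Function('w')(P, B) = Mul(B, P)
Mul(Function('w')(-245, 106), Pow(49279, -1)) = Mul(Mul(106, -245), Pow(49279, -1)) = Mul(-25970, Rational(1, 49279)) = Rational(-25970, 49279)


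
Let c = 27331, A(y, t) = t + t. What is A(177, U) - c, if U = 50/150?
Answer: -81991/3 ≈ -27330.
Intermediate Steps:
U = ⅓ (U = 50*(1/150) = ⅓ ≈ 0.33333)
A(y, t) = 2*t
A(177, U) - c = 2*(⅓) - 1*27331 = ⅔ - 27331 = -81991/3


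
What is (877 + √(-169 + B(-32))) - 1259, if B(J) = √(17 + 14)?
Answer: -382 + I*√(169 - √31) ≈ -382.0 + 12.784*I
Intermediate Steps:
B(J) = √31
(877 + √(-169 + B(-32))) - 1259 = (877 + √(-169 + √31)) - 1259 = -382 + √(-169 + √31)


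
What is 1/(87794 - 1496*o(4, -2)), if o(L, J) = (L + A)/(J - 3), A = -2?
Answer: 5/441962 ≈ 1.1313e-5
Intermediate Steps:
o(L, J) = (-2 + L)/(-3 + J) (o(L, J) = (L - 2)/(J - 3) = (-2 + L)/(-3 + J))
1/(87794 - 1496*o(4, -2)) = 1/(87794 - 1496*(-2 + 4)/(-3 - 2)) = 1/(87794 - 1496*2/(-5)) = 1/(87794 - (-1496)*2/5) = 1/(87794 - 1496*(-⅖)) = 1/(87794 + 2992/5) = 1/(441962/5) = 5/441962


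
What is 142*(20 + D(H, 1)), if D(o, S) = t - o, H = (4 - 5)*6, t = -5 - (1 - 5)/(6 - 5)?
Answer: 3550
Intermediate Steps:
t = -1 (t = -5 - (-4)/1 = -5 - (-4) = -5 - 1*(-4) = -5 + 4 = -1)
H = -6 (H = -1*6 = -6)
D(o, S) = -1 - o
142*(20 + D(H, 1)) = 142*(20 + (-1 - 1*(-6))) = 142*(20 + (-1 + 6)) = 142*(20 + 5) = 142*25 = 3550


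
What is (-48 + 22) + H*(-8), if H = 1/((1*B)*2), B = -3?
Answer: -74/3 ≈ -24.667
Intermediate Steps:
H = -⅙ (H = 1/((1*(-3))*2) = 1/(-3*2) = 1/(-6) = -⅙ ≈ -0.16667)
(-48 + 22) + H*(-8) = (-48 + 22) - ⅙*(-8) = -26 + 4/3 = -74/3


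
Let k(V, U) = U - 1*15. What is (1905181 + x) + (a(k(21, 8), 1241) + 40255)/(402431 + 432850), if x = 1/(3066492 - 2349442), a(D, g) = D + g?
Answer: 1141085786772402781/598938241050 ≈ 1.9052e+6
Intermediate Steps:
k(V, U) = -15 + U (k(V, U) = U - 15 = -15 + U)
x = 1/717050 ≈ 1.3946e-6
(1905181 + x) + (a(k(21, 8), 1241) + 40255)/(402431 + 432850) = (1905181 + 1/717050) + (((-15 + 8) + 1241) + 40255)/(402431 + 432850) = 1366110036051/717050 + ((-7 + 1241) + 40255)/835281 = 1366110036051/717050 + (1234 + 40255)*(1/835281) = 1366110036051/717050 + 41489*(1/835281) = 1366110036051/717050 + 41489/835281 = 1141085786772402781/598938241050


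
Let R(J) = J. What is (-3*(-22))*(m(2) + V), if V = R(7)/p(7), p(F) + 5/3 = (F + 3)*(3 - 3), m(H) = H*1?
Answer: -726/5 ≈ -145.20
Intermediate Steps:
m(H) = H
p(F) = -5/3 (p(F) = -5/3 + (F + 3)*(3 - 3) = -5/3 + (3 + F)*0 = -5/3 + 0 = -5/3)
V = -21/5 (V = 7/(-5/3) = 7*(-3/5) = -21/5 ≈ -4.2000)
(-3*(-22))*(m(2) + V) = (-3*(-22))*(2 - 21/5) = 66*(-11/5) = -726/5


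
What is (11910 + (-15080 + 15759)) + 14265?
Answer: 26854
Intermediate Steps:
(11910 + (-15080 + 15759)) + 14265 = (11910 + 679) + 14265 = 12589 + 14265 = 26854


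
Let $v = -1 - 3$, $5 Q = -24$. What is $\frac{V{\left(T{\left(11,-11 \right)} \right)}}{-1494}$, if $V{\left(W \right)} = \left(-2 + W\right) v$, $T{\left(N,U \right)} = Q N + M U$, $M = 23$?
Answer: $- \frac{342}{415} \approx -0.8241$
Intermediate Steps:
$Q = - \frac{24}{5}$ ($Q = \frac{1}{5} \left(-24\right) = - \frac{24}{5} \approx -4.8$)
$v = -4$ ($v = -1 - 3 = -4$)
$T{\left(N,U \right)} = 23 U - \frac{24 N}{5}$ ($T{\left(N,U \right)} = - \frac{24 N}{5} + 23 U = 23 U - \frac{24 N}{5}$)
$V{\left(W \right)} = 8 - 4 W$ ($V{\left(W \right)} = \left(-2 + W\right) \left(-4\right) = 8 - 4 W$)
$\frac{V{\left(T{\left(11,-11 \right)} \right)}}{-1494} = \frac{8 - 4 \left(23 \left(-11\right) - \frac{264}{5}\right)}{-1494} = \left(8 - 4 \left(-253 - \frac{264}{5}\right)\right) \left(- \frac{1}{1494}\right) = \left(8 - - \frac{6116}{5}\right) \left(- \frac{1}{1494}\right) = \left(8 + \frac{6116}{5}\right) \left(- \frac{1}{1494}\right) = \frac{6156}{5} \left(- \frac{1}{1494}\right) = - \frac{342}{415}$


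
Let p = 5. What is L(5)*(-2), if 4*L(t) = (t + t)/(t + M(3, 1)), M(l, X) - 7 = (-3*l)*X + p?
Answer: -5/8 ≈ -0.62500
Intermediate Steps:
M(l, X) = 12 - 3*X*l (M(l, X) = 7 + ((-3*l)*X + 5) = 7 + (-3*X*l + 5) = 7 + (5 - 3*X*l) = 12 - 3*X*l)
L(t) = t/(2*(3 + t)) (L(t) = ((t + t)/(t + (12 - 3*1*3)))/4 = ((2*t)/(t + (12 - 9)))/4 = ((2*t)/(t + 3))/4 = ((2*t)/(3 + t))/4 = (2*t/(3 + t))/4 = t/(2*(3 + t)))
L(5)*(-2) = ((½)*5/(3 + 5))*(-2) = ((½)*5/8)*(-2) = ((½)*5*(⅛))*(-2) = (5/16)*(-2) = -5/8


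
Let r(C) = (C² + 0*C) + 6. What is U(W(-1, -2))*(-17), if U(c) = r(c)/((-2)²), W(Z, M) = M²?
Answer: -187/2 ≈ -93.500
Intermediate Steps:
r(C) = 6 + C² (r(C) = (C² + 0) + 6 = C² + 6 = 6 + C²)
U(c) = 3/2 + c²/4 (U(c) = (6 + c²)/((-2)²) = (6 + c²)/4 = (6 + c²)*(¼) = 3/2 + c²/4)
U(W(-1, -2))*(-17) = (3/2 + ((-2)²)²/4)*(-17) = (3/2 + (¼)*4²)*(-17) = (3/2 + (¼)*16)*(-17) = (3/2 + 4)*(-17) = (11/2)*(-17) = -187/2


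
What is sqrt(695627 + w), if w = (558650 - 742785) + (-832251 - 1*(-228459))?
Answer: 10*I*sqrt(923) ≈ 303.81*I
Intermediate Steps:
w = -787927 (w = -184135 + (-832251 + 228459) = -184135 - 603792 = -787927)
sqrt(695627 + w) = sqrt(695627 - 787927) = sqrt(-92300) = 10*I*sqrt(923)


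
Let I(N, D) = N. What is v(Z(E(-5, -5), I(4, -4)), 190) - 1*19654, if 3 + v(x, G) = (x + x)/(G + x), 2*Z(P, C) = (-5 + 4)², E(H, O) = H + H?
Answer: -7489315/381 ≈ -19657.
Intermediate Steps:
E(H, O) = 2*H
Z(P, C) = ½ (Z(P, C) = (-5 + 4)²/2 = (½)*(-1)² = (½)*1 = ½)
v(x, G) = -3 + 2*x/(G + x) (v(x, G) = -3 + (x + x)/(G + x) = -3 + (2*x)/(G + x) = -3 + 2*x/(G + x))
v(Z(E(-5, -5), I(4, -4)), 190) - 1*19654 = (-1*½ - 3*190)/(190 + ½) - 1*19654 = (-½ - 570)/(381/2) - 19654 = (2/381)*(-1141/2) - 19654 = -1141/381 - 19654 = -7489315/381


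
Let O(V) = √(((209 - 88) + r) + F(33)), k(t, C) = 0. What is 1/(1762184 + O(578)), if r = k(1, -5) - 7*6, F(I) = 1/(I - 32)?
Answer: 220273/388161556222 - √5/776323112444 ≈ 5.6747e-7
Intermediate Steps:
F(I) = 1/(-32 + I)
r = -42 (r = 0 - 7*6 = 0 - 42 = -42)
O(V) = 4*√5 (O(V) = √(((209 - 88) - 42) + 1/(-32 + 33)) = √((121 - 42) + 1/1) = √(79 + 1) = √80 = 4*√5)
1/(1762184 + O(578)) = 1/(1762184 + 4*√5)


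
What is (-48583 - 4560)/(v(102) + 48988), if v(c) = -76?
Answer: -53143/48912 ≈ -1.0865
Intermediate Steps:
(-48583 - 4560)/(v(102) + 48988) = (-48583 - 4560)/(-76 + 48988) = -53143/48912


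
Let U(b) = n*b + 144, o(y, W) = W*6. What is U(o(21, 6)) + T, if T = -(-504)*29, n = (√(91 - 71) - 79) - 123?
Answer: 7488 + 72*√5 ≈ 7649.0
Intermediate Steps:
o(y, W) = 6*W
n = -202 + 2*√5 (n = (√20 - 79) - 123 = (2*√5 - 79) - 123 = (-79 + 2*√5) - 123 = -202 + 2*√5 ≈ -197.53)
U(b) = 144 + b*(-202 + 2*√5) (U(b) = (-202 + 2*√5)*b + 144 = b*(-202 + 2*√5) + 144 = 144 + b*(-202 + 2*√5))
T = 14616 (T = -24*(-609) = 14616)
U(o(21, 6)) + T = (144 - 2*6*6*(101 - √5)) + 14616 = (144 - 2*36*(101 - √5)) + 14616 = (144 + (-7272 + 72*√5)) + 14616 = (-7128 + 72*√5) + 14616 = 7488 + 72*√5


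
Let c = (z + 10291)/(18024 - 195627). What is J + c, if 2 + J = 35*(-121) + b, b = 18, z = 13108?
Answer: -749330456/177603 ≈ -4219.1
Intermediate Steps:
J = -4219 (J = -2 + (35*(-121) + 18) = -2 + (-4235 + 18) = -2 - 4217 = -4219)
c = -23399/177603 (c = (13108 + 10291)/(18024 - 195627) = 23399/(-177603) = 23399*(-1/177603) = -23399/177603 ≈ -0.13175)
J + c = -4219 - 23399/177603 = -749330456/177603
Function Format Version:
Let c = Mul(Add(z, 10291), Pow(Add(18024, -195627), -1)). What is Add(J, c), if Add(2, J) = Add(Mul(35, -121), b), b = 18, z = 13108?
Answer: Rational(-749330456, 177603) ≈ -4219.1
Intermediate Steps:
J = -4219 (J = Add(-2, Add(Mul(35, -121), 18)) = Add(-2, Add(-4235, 18)) = Add(-2, -4217) = -4219)
c = Rational(-23399, 177603) (c = Mul(Add(13108, 10291), Pow(Add(18024, -195627), -1)) = Mul(23399, Pow(-177603, -1)) = Mul(23399, Rational(-1, 177603)) = Rational(-23399, 177603) ≈ -0.13175)
Add(J, c) = Add(-4219, Rational(-23399, 177603)) = Rational(-749330456, 177603)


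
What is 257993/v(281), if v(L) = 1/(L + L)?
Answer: 144992066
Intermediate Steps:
v(L) = 1/(2*L)
257993/v(281) = 257993/(((½)/281)) = 257993/(((½)*(1/281))) = 257993/(1/562) = 257993*562 = 144992066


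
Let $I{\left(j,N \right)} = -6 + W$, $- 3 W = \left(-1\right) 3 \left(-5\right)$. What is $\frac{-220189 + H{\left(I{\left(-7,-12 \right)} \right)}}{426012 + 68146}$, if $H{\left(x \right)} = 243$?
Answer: $- \frac{109973}{247079} \approx -0.44509$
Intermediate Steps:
$W = -5$ ($W = - \frac{\left(-1\right) 3 \left(-5\right)}{3} = - \frac{\left(-3\right) \left(-5\right)}{3} = \left(- \frac{1}{3}\right) 15 = -5$)
$I{\left(j,N \right)} = -11$ ($I{\left(j,N \right)} = -6 - 5 = -11$)
$\frac{-220189 + H{\left(I{\left(-7,-12 \right)} \right)}}{426012 + 68146} = \frac{-220189 + 243}{426012 + 68146} = - \frac{219946}{494158} = \left(-219946\right) \frac{1}{494158} = - \frac{109973}{247079}$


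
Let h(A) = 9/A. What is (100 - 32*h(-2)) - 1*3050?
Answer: -2806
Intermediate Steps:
(100 - 32*h(-2)) - 1*3050 = (100 - 288/(-2)) - 1*3050 = (100 - 288*(-1)/2) - 3050 = (100 - 32*(-9/2)) - 3050 = (100 + 144) - 3050 = 244 - 3050 = -2806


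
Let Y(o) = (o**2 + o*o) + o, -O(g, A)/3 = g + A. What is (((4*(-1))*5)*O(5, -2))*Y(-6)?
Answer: 11880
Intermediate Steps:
O(g, A) = -3*A - 3*g (O(g, A) = -3*(g + A) = -3*(A + g) = -3*A - 3*g)
Y(o) = o + 2*o**2 (Y(o) = (o**2 + o**2) + o = 2*o**2 + o = o + 2*o**2)
(((4*(-1))*5)*O(5, -2))*Y(-6) = (((4*(-1))*5)*(-3*(-2) - 3*5))*(-6*(1 + 2*(-6))) = ((-4*5)*(6 - 15))*(-6*(1 - 12)) = (-20*(-9))*(-6*(-11)) = 180*66 = 11880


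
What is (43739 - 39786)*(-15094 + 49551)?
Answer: 136208521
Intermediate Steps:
(43739 - 39786)*(-15094 + 49551) = 3953*34457 = 136208521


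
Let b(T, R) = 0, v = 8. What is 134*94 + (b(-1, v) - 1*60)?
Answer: 12536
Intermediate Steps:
134*94 + (b(-1, v) - 1*60) = 134*94 + (0 - 1*60) = 12596 + (0 - 60) = 12596 - 60 = 12536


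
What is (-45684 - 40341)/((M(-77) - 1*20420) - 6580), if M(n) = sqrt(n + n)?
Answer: 37462500/11758067 + 2775*I*sqrt(154)/23516134 ≈ 3.1861 + 0.0014644*I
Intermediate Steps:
M(n) = sqrt(2)*sqrt(n) (M(n) = sqrt(2*n) = sqrt(2)*sqrt(n))
(-45684 - 40341)/((M(-77) - 1*20420) - 6580) = (-45684 - 40341)/((sqrt(2)*sqrt(-77) - 1*20420) - 6580) = -86025/((sqrt(2)*(I*sqrt(77)) - 20420) - 6580) = -86025/((I*sqrt(154) - 20420) - 6580) = -86025/((-20420 + I*sqrt(154)) - 6580) = -86025/(-27000 + I*sqrt(154))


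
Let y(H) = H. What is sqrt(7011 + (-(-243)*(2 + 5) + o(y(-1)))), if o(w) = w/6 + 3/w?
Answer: sqrt(313518)/6 ≈ 93.321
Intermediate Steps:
o(w) = 3/w + w/6 (o(w) = w*(1/6) + 3/w = w/6 + 3/w = 3/w + w/6)
sqrt(7011 + (-(-243)*(2 + 5) + o(y(-1)))) = sqrt(7011 + (-(-243)*(2 + 5) + (3/(-1) + (1/6)*(-1)))) = sqrt(7011 + (-(-243)*7 + (3*(-1) - 1/6))) = sqrt(7011 + (-81*(-21) + (-3 - 1/6))) = sqrt(7011 + (1701 - 19/6)) = sqrt(7011 + 10187/6) = sqrt(52253/6) = sqrt(313518)/6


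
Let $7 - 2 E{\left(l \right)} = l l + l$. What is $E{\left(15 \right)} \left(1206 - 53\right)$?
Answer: $- \frac{268649}{2} \approx -1.3432 \cdot 10^{5}$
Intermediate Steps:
$E{\left(l \right)} = \frac{7}{2} - \frac{l}{2} - \frac{l^{2}}{2}$ ($E{\left(l \right)} = \frac{7}{2} - \frac{l l + l}{2} = \frac{7}{2} - \frac{l^{2} + l}{2} = \frac{7}{2} - \frac{l + l^{2}}{2} = \frac{7}{2} - \left(\frac{l}{2} + \frac{l^{2}}{2}\right) = \frac{7}{2} - \frac{l}{2} - \frac{l^{2}}{2}$)
$E{\left(15 \right)} \left(1206 - 53\right) = \left(\frac{7}{2} - \frac{15}{2} - \frac{15^{2}}{2}\right) \left(1206 - 53\right) = \left(\frac{7}{2} - \frac{15}{2} - \frac{225}{2}\right) 1153 = \left(- \frac{233}{2}\right) 1153 = - \frac{268649}{2}$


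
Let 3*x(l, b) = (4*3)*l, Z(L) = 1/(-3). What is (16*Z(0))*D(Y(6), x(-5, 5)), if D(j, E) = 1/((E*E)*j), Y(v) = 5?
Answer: -1/375 ≈ -0.0026667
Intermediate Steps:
Z(L) = -⅓
x(l, b) = 4*l (x(l, b) = ((4*3)*l)/3 = (12*l)/3 = 4*l)
D(j, E) = 1/(E²*j)
(16*Z(0))*D(Y(6), x(-5, 5)) = (16*(-⅓))*(1/((4*(-5))²*5)) = -16/(3*(-20)²*5) = -1/(75*5) = -16/3*1/2000 = -1/375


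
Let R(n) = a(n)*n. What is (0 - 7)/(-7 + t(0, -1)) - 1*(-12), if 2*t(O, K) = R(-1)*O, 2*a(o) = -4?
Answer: 13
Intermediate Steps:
a(o) = -2 (a(o) = (½)*(-4) = -2)
R(n) = -2*n
t(O, K) = O (t(O, K) = ((-2*(-1))*O)/2 = (2*O)/2 = O)
(0 - 7)/(-7 + t(0, -1)) - 1*(-12) = (0 - 7)/(-7 + 0) - 1*(-12) = -7/(-7) + 12 = -7*(-⅐) + 12 = 1 + 12 = 13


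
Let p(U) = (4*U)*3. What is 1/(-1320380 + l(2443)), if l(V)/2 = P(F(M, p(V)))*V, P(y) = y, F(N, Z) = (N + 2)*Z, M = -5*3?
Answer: -1/1863414068 ≈ -5.3665e-10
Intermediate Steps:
M = -15
p(U) = 12*U
F(N, Z) = Z*(2 + N) (F(N, Z) = (2 + N)*Z = Z*(2 + N))
l(V) = -312*V² (l(V) = 2*(((12*V)*(2 - 15))*V) = 2*(((12*V)*(-13))*V) = 2*((-156*V)*V) = 2*(-156*V²) = -312*V²)
1/(-1320380 + l(2443)) = 1/(-1320380 - 312*2443²) = 1/(-1320380 - 312*5968249) = 1/(-1320380 - 1862093688) = 1/(-1863414068) = -1/1863414068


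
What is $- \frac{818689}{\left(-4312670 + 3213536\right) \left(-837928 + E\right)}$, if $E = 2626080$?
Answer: $\frac{818689}{1965418660368} \approx 4.1655 \cdot 10^{-7}$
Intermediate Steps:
$- \frac{818689}{\left(-4312670 + 3213536\right) \left(-837928 + E\right)} = - \frac{818689}{\left(-4312670 + 3213536\right) \left(-837928 + 2626080\right)} = - \frac{818689}{\left(-1099134\right) 1788152} = - \frac{818689}{-1965418660368} = \left(-818689\right) \left(- \frac{1}{1965418660368}\right) = \frac{818689}{1965418660368}$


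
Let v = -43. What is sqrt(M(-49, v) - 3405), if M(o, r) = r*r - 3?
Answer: I*sqrt(1559) ≈ 39.484*I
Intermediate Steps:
M(o, r) = -3 + r**2 (M(o, r) = r**2 - 3 = -3 + r**2)
sqrt(M(-49, v) - 3405) = sqrt((-3 + (-43)**2) - 3405) = sqrt((-3 + 1849) - 3405) = sqrt(1846 - 3405) = sqrt(-1559) = I*sqrt(1559)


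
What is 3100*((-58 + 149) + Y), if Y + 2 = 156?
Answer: 759500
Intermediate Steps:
Y = 154 (Y = -2 + 156 = 154)
3100*((-58 + 149) + Y) = 3100*((-58 + 149) + 154) = 3100*(91 + 154) = 3100*245 = 759500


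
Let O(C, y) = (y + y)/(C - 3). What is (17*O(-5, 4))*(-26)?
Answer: 442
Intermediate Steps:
O(C, y) = 2*y/(-3 + C) (O(C, y) = (2*y)/(-3 + C) = 2*y/(-3 + C))
(17*O(-5, 4))*(-26) = (17*(2*4/(-3 - 5)))*(-26) = (17*(2*4/(-8)))*(-26) = (17*(2*4*(-1/8)))*(-26) = (17*(-1))*(-26) = -17*(-26) = 442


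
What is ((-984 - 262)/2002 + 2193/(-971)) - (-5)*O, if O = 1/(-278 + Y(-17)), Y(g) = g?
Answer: -23739915/8192327 ≈ -2.8978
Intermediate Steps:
O = -1/295 (O = 1/(-278 - 17) = 1/(-295) = -1/295 ≈ -0.0033898)
((-984 - 262)/2002 + 2193/(-971)) - (-5)*O = ((-984 - 262)/2002 + 2193/(-971)) - (-5)*(-1)/295 = (-1246*1/2002 + 2193*(-1/971)) - 1*1/59 = (-89/143 - 2193/971) - 1/59 = -400018/138853 - 1/59 = -23739915/8192327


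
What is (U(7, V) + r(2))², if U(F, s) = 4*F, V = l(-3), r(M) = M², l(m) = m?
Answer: 1024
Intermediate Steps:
V = -3
(U(7, V) + r(2))² = (4*7 + 2²)² = (28 + 4)² = 32² = 1024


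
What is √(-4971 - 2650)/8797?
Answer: I*√7621/8797 ≈ 0.0099237*I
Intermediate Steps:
√(-4971 - 2650)/8797 = √(-7621)*(1/8797) = (I*√7621)*(1/8797) = I*√7621/8797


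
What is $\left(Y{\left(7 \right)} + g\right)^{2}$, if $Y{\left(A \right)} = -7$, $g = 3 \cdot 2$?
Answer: $1$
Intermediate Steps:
$g = 6$
$\left(Y{\left(7 \right)} + g\right)^{2} = \left(-7 + 6\right)^{2} = \left(-1\right)^{2} = 1$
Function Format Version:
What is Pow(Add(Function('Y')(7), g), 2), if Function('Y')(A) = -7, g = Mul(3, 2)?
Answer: 1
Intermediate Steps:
g = 6
Pow(Add(Function('Y')(7), g), 2) = Pow(Add(-7, 6), 2) = Pow(-1, 2) = 1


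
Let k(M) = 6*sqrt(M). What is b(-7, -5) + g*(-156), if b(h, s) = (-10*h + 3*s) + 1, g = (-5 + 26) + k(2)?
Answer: -3220 - 936*sqrt(2) ≈ -4543.7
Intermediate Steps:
g = 21 + 6*sqrt(2) (g = (-5 + 26) + 6*sqrt(2) = 21 + 6*sqrt(2) ≈ 29.485)
b(h, s) = 1 - 10*h + 3*s
b(-7, -5) + g*(-156) = (1 - 10*(-7) + 3*(-5)) + (21 + 6*sqrt(2))*(-156) = (1 + 70 - 15) + (-3276 - 936*sqrt(2)) = 56 + (-3276 - 936*sqrt(2)) = -3220 - 936*sqrt(2)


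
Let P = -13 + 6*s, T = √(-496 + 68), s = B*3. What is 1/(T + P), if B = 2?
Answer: 23/957 - 2*I*√107/957 ≈ 0.024033 - 0.021618*I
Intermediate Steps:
s = 6 (s = 2*3 = 6)
T = 2*I*√107 (T = √(-428) = 2*I*√107 ≈ 20.688*I)
P = 23 (P = -13 + 6*6 = -13 + 36 = 23)
1/(T + P) = 1/(2*I*√107 + 23) = 1/(23 + 2*I*√107)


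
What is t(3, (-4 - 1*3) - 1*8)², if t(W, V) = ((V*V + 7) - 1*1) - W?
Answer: 51984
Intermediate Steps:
t(W, V) = 6 + V² - W (t(W, V) = ((V² + 7) - 1) - W = ((7 + V²) - 1) - W = (6 + V²) - W = 6 + V² - W)
t(3, (-4 - 1*3) - 1*8)² = (6 + ((-4 - 1*3) - 1*8)² - 1*3)² = (6 + ((-4 - 3) - 8)² - 3)² = (6 + (-7 - 8)² - 3)² = (6 + (-15)² - 3)² = (6 + 225 - 3)² = 228² = 51984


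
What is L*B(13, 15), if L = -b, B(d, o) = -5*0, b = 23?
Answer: 0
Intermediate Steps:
B(d, o) = 0
L = -23 (L = -1*23 = -23)
L*B(13, 15) = -23*0 = 0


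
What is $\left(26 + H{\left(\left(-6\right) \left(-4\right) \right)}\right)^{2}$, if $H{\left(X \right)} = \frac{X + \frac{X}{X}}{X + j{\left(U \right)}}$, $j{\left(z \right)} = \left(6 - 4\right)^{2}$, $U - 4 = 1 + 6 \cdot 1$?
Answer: $\frac{567009}{784} \approx 723.23$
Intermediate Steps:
$U = 11$ ($U = 4 + \left(1 + 6 \cdot 1\right) = 4 + \left(1 + 6\right) = 4 + 7 = 11$)
$j{\left(z \right)} = 4$ ($j{\left(z \right)} = 2^{2} = 4$)
$H{\left(X \right)} = \frac{1 + X}{4 + X}$ ($H{\left(X \right)} = \frac{X + \frac{X}{X}}{X + 4} = \frac{X + 1}{4 + X} = \frac{1 + X}{4 + X}$)
$\left(26 + H{\left(\left(-6\right) \left(-4\right) \right)}\right)^{2} = \left(26 + \frac{1 - -24}{4 - -24}\right)^{2} = \left(26 + \frac{1 + 24}{4 + 24}\right)^{2} = \left(26 + \frac{1}{28} \cdot 25\right)^{2} = \left(26 + \frac{25}{28}\right)^{2} = \left(\frac{753}{28}\right)^{2} = \frac{567009}{784}$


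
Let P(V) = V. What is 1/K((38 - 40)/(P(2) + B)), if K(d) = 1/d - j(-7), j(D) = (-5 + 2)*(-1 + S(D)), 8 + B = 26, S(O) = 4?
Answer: -1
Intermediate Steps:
B = 18 (B = -8 + 26 = 18)
j(D) = -9 (j(D) = (-5 + 2)*(-1 + 4) = -3*3 = -9)
K(d) = 9 + 1/d (K(d) = 1/d - 1*(-9) = 1/d + 9 = 9 + 1/d)
1/K((38 - 40)/(P(2) + B)) = 1/(9 + 1/((38 - 40)/(2 + 18))) = 1/(9 + 1/(-2/20)) = 1/(9 + 1/(-2*1/20)) = 1/(9 + 1/(-1/10)) = 1/(9 - 10) = 1/(-1) = -1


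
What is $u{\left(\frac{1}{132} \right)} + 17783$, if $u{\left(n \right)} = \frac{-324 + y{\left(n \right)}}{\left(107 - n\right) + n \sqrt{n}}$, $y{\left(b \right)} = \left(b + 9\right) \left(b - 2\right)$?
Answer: $\frac{468117437188932}{26328605027} + \frac{5958083 \sqrt{33}}{1737687931782} \approx 17780.0$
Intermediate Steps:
$y{\left(b \right)} = \left(-2 + b\right) \left(9 + b\right)$ ($y{\left(b \right)} = \left(9 + b\right) \left(-2 + b\right) = \left(-2 + b\right) \left(9 + b\right)$)
$u{\left(n \right)} = \frac{-342 + n^{2} + 7 n}{107 + n^{\frac{3}{2}} - n}$ ($u{\left(n \right)} = \frac{-324 + \left(-18 + n^{2} + 7 n\right)}{\left(107 - n\right) + n \sqrt{n}} = \frac{-342 + n^{2} + 7 n}{\left(107 - n\right) + n^{\frac{3}{2}}} = \frac{-342 + n^{2} + 7 n}{107 + n^{\frac{3}{2}} - n}$)
$u{\left(\frac{1}{132} \right)} + 17783 = \frac{-342 + \left(\frac{1}{132}\right)^{2} + \frac{7}{132}}{107 + \left(\frac{1}{132}\right)^{\frac{3}{2}} - \frac{1}{132}} + 17783 = \frac{-342 + \left(\frac{1}{132}\right)^{2} + 7 \cdot \frac{1}{132}}{107 + \left(\frac{1}{132}\right)^{\frac{3}{2}} - \frac{1}{132}} + 17783 = \frac{-342 + \frac{1}{17424} + \frac{7}{132}}{107 + \frac{\sqrt{33}}{8712} - \frac{1}{132}} + 17783 = \frac{1}{\frac{14123}{132} + \frac{\sqrt{33}}{8712}} \left(- \frac{5958083}{17424}\right) + 17783 = - \frac{5958083}{17424 \left(\frac{14123}{132} + \frac{\sqrt{33}}{8712}\right)} + 17783 = 17783 - \frac{5958083}{17424 \left(\frac{14123}{132} + \frac{\sqrt{33}}{8712}\right)}$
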